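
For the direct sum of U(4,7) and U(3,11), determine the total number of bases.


Bases of a direct sum M1 + M2: |B| = |B(M1)| * |B(M2)|.
|B(U(4,7))| = C(7,4) = 35.
|B(U(3,11))| = C(11,3) = 165.
Total bases = 35 * 165 = 5775.

5775


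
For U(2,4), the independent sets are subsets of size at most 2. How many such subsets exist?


Independent sets of U(2,4) are all subsets of size <= 2.
Count = (4 choose 0) + (4 choose 1) + (4 choose 2)
     = 1 + 4 + 6
     = 11.

11


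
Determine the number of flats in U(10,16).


Flats of U(10,16): every subset of size < 10 is a flat, plus E itself.
Count = (16 choose 0) + (16 choose 1) + (16 choose 2) + (16 choose 3) + (16 choose 4) + (16 choose 5) + (16 choose 6) + (16 choose 7) + (16 choose 8) + (16 choose 9) + 1
     = 1 + 16 + 120 + 560 + 1820 + 4368 + 8008 + 11440 + 12870 + 11440 + 1
     = 50644.

50644


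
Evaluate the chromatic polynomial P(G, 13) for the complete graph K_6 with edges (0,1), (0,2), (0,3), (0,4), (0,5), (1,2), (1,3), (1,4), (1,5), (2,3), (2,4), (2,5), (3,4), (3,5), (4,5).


P(K_6, k) = k(k-1)(k-2)...(k-5).
P(13) = (13) * (12) * (11) * (10) * (9) * (8) = 1235520.

1235520


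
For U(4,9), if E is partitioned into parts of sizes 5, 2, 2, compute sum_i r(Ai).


r(Ai) = min(|Ai|, 4) for each part.
Sum = min(5,4) + min(2,4) + min(2,4)
    = 4 + 2 + 2
    = 8.

8


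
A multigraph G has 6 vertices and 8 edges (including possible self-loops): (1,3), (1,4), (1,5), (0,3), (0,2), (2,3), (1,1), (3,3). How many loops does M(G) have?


In a graphic matroid, a loop is a self-loop edge (u,u) with rank 0.
Examining all 8 edges for self-loops...
Self-loops found: (1,1), (3,3)
Number of loops = 2.

2


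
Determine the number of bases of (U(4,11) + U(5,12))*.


(M1+M2)* = M1* + M2*.
M1* = U(7,11), bases: C(11,7) = 330.
M2* = U(7,12), bases: C(12,7) = 792.
|B(M*)| = 330 * 792 = 261360.

261360


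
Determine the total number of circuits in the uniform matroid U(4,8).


In U(4,8), circuits are the (5)-element subsets.
Any set of 5 elements is dependent, and removing any one element gives
an independent set of size 4, so it is a minimal dependent set.
Number of circuits = C(8,5) = 8! / (5! * 3!) = 56.

56


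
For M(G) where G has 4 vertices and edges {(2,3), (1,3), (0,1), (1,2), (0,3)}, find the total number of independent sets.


An independent set in a graphic matroid is an acyclic edge subset.
G has 4 vertices and 5 edges.
Enumerate all 2^5 = 32 subsets, checking for acyclicity.
Total independent sets = 24.

24


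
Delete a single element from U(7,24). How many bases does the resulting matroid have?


Deleting e from U(7,24) gives U(7,23) since n > r.
Bases of U(7,23) = C(23,7) = 245157.

245157


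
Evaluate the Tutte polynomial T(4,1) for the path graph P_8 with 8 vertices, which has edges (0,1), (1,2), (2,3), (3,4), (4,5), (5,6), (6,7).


A path on 8 vertices is a tree with 7 edges.
T(x,y) = x^(7) for any tree.
T(4,1) = 4^7 = 16384.

16384


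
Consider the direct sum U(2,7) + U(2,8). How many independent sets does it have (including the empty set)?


For a direct sum, |I(M1+M2)| = |I(M1)| * |I(M2)|.
|I(U(2,7))| = sum C(7,k) for k=0..2 = 29.
|I(U(2,8))| = sum C(8,k) for k=0..2 = 37.
Total = 29 * 37 = 1073.

1073


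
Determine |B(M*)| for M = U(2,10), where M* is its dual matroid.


The dual of U(r,n) is U(n-r, n) = U(8,10).
Bases of U(8,10) are all (8)-element subsets.
|B(M*)| = C(10,8) = 10! / (8! * 2!) = 45.

45


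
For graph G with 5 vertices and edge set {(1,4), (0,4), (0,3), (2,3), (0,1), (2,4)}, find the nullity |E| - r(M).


Cycle rank (nullity) = |E| - r(M) = |E| - (|V| - c).
|E| = 6, |V| = 5, c = 1.
Nullity = 6 - (5 - 1) = 6 - 4 = 2.

2


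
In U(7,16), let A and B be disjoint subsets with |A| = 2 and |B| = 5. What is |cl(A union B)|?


|A union B| = 2 + 5 = 7 (disjoint).
In U(7,16), cl(S) = S if |S| < 7, else cl(S) = E.
Since 7 >= 7, cl(A union B) = E.
|cl(A union B)| = 16.

16


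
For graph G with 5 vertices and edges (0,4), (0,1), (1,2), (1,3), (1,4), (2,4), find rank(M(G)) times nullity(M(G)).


r(M) = |V| - c = 5 - 1 = 4.
nullity = |E| - r(M) = 6 - 4 = 2.
Product = 4 * 2 = 8.

8


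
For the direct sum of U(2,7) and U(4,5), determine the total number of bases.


Bases of a direct sum M1 + M2: |B| = |B(M1)| * |B(M2)|.
|B(U(2,7))| = C(7,2) = 21.
|B(U(4,5))| = C(5,4) = 5.
Total bases = 21 * 5 = 105.

105


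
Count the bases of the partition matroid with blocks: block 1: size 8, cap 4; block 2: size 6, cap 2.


A basis picks exactly ci elements from block i.
Number of bases = product of C(|Si|, ci).
= C(8,4) * C(6,2)
= 70 * 15
= 1050.

1050


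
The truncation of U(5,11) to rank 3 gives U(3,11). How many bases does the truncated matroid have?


Truncating U(5,11) to rank 3 gives U(3,11).
Bases of U(3,11) are all 3-element subsets of 11 elements.
Number of bases = C(11,3) = (11 * 10 * 9) / (1 * 2 * 3) = 165.

165


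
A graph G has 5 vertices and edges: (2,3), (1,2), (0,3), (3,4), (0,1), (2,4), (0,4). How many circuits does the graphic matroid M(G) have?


A circuit in a graphic matroid = edge set of a simple cycle.
G has 5 vertices and 7 edges.
Enumerating all minimal edge subsets forming cycles...
Total circuits found: 7.

7


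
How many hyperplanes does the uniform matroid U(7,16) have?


Hyperplanes of U(7,16) are flats of rank 6.
In a uniform matroid, these are exactly the (6)-element subsets.
Count = C(16,6) = 8008.

8008


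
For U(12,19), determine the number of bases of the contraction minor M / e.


Contracting e from U(12,19) gives U(11,18).
Bases of U(11,18) = (18 choose 11) = 31824.

31824


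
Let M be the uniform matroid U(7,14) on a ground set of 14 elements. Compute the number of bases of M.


Bases of U(7,14) are all 7-element subsets of the 14-element ground set.
Number of bases = C(14,7).
C(14,7) = 3432.

3432


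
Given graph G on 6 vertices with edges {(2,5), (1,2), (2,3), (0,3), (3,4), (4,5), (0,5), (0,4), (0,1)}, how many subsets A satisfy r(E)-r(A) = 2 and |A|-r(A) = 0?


R(x,y) = sum over A in 2^E of x^(r(E)-r(A)) * y^(|A|-r(A)).
G has 6 vertices, 9 edges. r(E) = 5.
Enumerate all 2^9 = 512 subsets.
Count subsets with r(E)-r(A)=2 and |A|-r(A)=0: 82.

82


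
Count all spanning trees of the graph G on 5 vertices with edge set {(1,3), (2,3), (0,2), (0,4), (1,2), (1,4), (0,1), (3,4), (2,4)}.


By Kirchhoff's matrix tree theorem, the number of spanning trees equals
the determinant of any cofactor of the Laplacian matrix L.
G has 5 vertices and 9 edges.
Computing the (4 x 4) cofactor determinant gives 75.

75


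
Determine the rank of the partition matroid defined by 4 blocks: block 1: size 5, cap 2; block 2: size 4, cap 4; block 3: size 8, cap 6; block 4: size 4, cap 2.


Rank of a partition matroid = sum of min(|Si|, ci) for each block.
= min(5,2) + min(4,4) + min(8,6) + min(4,2)
= 2 + 4 + 6 + 2
= 14.

14


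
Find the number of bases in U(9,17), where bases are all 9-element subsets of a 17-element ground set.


Bases of U(9,17) are all 9-element subsets of the 17-element ground set.
Number of bases = C(17,9).
C(17,9) = 24310.

24310


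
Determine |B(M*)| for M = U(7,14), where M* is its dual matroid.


The dual of U(r,n) is U(n-r, n) = U(7,14).
Bases of U(7,14) are all (7)-element subsets.
|B(M*)| = C(14,7) = 3432.

3432


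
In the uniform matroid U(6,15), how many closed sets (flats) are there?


Flats of U(6,15): every subset of size < 6 is a flat, plus E itself.
Count = C(15,0) + C(15,1) + C(15,2) + C(15,3) + C(15,4) + C(15,5) + 1
     = 1 + 15 + 105 + 455 + 1365 + 3003 + 1
     = 4945.

4945


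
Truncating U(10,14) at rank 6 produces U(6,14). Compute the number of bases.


Truncating U(10,14) to rank 6 gives U(6,14).
Bases of U(6,14) are all 6-element subsets of 14 elements.
Number of bases = C(14,6) = 14! / (6! * 8!) = 3003.

3003


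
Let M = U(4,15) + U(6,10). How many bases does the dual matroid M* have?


(M1+M2)* = M1* + M2*.
M1* = U(11,15), bases: C(15,11) = 1365.
M2* = U(4,10), bases: C(10,4) = 210.
|B(M*)| = 1365 * 210 = 286650.

286650


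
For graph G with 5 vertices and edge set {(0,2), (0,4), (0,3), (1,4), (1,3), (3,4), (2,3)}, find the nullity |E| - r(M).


Cycle rank (nullity) = |E| - r(M) = |E| - (|V| - c).
|E| = 7, |V| = 5, c = 1.
Nullity = 7 - (5 - 1) = 7 - 4 = 3.

3


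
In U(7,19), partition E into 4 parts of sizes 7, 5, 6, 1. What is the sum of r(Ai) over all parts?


r(Ai) = min(|Ai|, 7) for each part.
Sum = min(7,7) + min(5,7) + min(6,7) + min(1,7)
    = 7 + 5 + 6 + 1
    = 19.

19


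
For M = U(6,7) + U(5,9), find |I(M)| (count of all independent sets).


For a direct sum, |I(M1+M2)| = |I(M1)| * |I(M2)|.
|I(U(6,7))| = sum C(7,k) for k=0..6 = 127.
|I(U(5,9))| = sum C(9,k) for k=0..5 = 382.
Total = 127 * 382 = 48514.

48514


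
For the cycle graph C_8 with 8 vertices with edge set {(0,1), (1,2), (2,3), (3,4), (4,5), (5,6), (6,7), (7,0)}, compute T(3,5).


T(C_8; x,y) = x + x^2 + ... + x^(7) + y.
T(3,5) = 3^1 + 3^2 + 3^3 + 3^4 + 3^5 + 3^6 + 3^7 + 5
= 3 + 9 + 27 + 81 + 243 + 729 + 2187 + 5
= 3284.

3284


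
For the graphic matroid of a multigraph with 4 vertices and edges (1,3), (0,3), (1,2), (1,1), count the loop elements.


In a graphic matroid, a loop is a self-loop edge (u,u) with rank 0.
Examining all 4 edges for self-loops...
Self-loops found: (1,1)
Number of loops = 1.

1


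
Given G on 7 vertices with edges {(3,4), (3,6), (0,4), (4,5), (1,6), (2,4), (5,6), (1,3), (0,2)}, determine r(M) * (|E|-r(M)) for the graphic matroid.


r(M) = |V| - c = 7 - 1 = 6.
nullity = |E| - r(M) = 9 - 6 = 3.
Product = 6 * 3 = 18.

18


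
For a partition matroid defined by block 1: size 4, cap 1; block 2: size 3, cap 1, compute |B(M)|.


A basis picks exactly ci elements from block i.
Number of bases = product of C(|Si|, ci).
= C(4,1) * C(3,1)
= 4 * 3
= 12.

12


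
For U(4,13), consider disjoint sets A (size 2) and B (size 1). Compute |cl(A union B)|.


|A union B| = 2 + 1 = 3 (disjoint).
In U(4,13), cl(S) = S if |S| < 4, else cl(S) = E.
Since 3 < 4, cl(A union B) = A union B.
|cl(A union B)| = 3.

3


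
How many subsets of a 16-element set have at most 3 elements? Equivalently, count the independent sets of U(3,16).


Independent sets of U(3,16) are all subsets of size <= 3.
Count = C(16,0) + C(16,1) + C(16,2) + C(16,3)
     = 1 + 16 + 120 + 560
     = 697.

697


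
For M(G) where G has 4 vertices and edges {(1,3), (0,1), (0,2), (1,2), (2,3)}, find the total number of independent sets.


An independent set in a graphic matroid is an acyclic edge subset.
G has 4 vertices and 5 edges.
Enumerate all 2^5 = 32 subsets, checking for acyclicity.
Total independent sets = 24.

24


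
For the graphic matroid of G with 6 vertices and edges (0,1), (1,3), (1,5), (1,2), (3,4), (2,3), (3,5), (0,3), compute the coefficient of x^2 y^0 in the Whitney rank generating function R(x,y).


R(x,y) = sum over A in 2^E of x^(r(E)-r(A)) * y^(|A|-r(A)).
G has 6 vertices, 8 edges. r(E) = 5.
Enumerate all 2^8 = 256 subsets.
Count subsets with r(E)-r(A)=2 and |A|-r(A)=0: 53.

53


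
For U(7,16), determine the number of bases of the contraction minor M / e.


Contracting e from U(7,16) gives U(6,15).
Bases of U(6,15) = (15 choose 6) = 5005.

5005


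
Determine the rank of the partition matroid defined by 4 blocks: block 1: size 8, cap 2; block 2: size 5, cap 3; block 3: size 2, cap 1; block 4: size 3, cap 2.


Rank of a partition matroid = sum of min(|Si|, ci) for each block.
= min(8,2) + min(5,3) + min(2,1) + min(3,2)
= 2 + 3 + 1 + 2
= 8.

8


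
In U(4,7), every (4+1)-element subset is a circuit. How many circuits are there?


In U(4,7), circuits are the (5)-element subsets.
Any set of 5 elements is dependent, and removing any one element gives
an independent set of size 4, so it is a minimal dependent set.
Number of circuits = (7 choose 5) = 21.

21


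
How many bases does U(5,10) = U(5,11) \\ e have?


Deleting e from U(5,11) gives U(5,10) since n > r.
Bases of U(5,10) = C(10,5) = 252.

252


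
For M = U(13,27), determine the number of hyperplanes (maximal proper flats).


Hyperplanes of U(13,27) are flats of rank 12.
In a uniform matroid, these are exactly the (12)-element subsets.
Count = C(27,12) = 27! / (12! * 15!) = 17383860.

17383860


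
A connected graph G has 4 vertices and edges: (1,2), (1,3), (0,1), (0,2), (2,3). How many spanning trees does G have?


By Kirchhoff's matrix tree theorem, the number of spanning trees equals
the determinant of any cofactor of the Laplacian matrix L.
G has 4 vertices and 5 edges.
Computing the (3 x 3) cofactor determinant gives 8.

8


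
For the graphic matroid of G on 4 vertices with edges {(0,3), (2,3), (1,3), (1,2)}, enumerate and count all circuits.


A circuit in a graphic matroid = edge set of a simple cycle.
G has 4 vertices and 4 edges.
Enumerating all minimal edge subsets forming cycles...
Total circuits found: 1.

1


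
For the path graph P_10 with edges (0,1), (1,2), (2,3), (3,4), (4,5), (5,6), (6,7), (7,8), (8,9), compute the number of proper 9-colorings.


P(P_10, k) = k * (k-1)^(9).
P(9) = 9 * 8^9 = 9 * 134217728 = 1207959552.

1207959552


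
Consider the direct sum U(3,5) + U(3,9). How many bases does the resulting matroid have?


Bases of a direct sum M1 + M2: |B| = |B(M1)| * |B(M2)|.
|B(U(3,5))| = C(5,3) = 10.
|B(U(3,9))| = C(9,3) = 84.
Total bases = 10 * 84 = 840.

840


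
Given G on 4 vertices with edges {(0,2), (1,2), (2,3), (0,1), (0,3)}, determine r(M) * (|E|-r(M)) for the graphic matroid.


r(M) = |V| - c = 4 - 1 = 3.
nullity = |E| - r(M) = 5 - 3 = 2.
Product = 3 * 2 = 6.

6


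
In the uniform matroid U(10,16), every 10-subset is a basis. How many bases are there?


Bases of U(10,16) are all 10-element subsets of the 16-element ground set.
Number of bases = C(16,10).
C(16,10) = 8008.

8008


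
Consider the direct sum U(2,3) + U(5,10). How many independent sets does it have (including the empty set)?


For a direct sum, |I(M1+M2)| = |I(M1)| * |I(M2)|.
|I(U(2,3))| = sum C(3,k) for k=0..2 = 7.
|I(U(5,10))| = sum C(10,k) for k=0..5 = 638.
Total = 7 * 638 = 4466.

4466


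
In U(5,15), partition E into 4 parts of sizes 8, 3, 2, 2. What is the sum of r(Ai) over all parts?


r(Ai) = min(|Ai|, 5) for each part.
Sum = min(8,5) + min(3,5) + min(2,5) + min(2,5)
    = 5 + 3 + 2 + 2
    = 12.

12


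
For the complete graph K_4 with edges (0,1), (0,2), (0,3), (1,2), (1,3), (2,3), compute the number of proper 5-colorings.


P(K_4, k) = k(k-1)(k-2)...(k-3).
P(5) = (5) * (4) * (3) * (2) = 120.

120


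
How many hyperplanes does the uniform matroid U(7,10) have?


Hyperplanes of U(7,10) are flats of rank 6.
In a uniform matroid, these are exactly the (6)-element subsets.
Count = C(10,6) = 10! / (6! * 4!) = 210.

210


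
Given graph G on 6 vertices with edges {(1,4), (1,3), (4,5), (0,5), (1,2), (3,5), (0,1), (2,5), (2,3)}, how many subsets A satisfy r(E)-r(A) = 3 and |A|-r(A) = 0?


R(x,y) = sum over A in 2^E of x^(r(E)-r(A)) * y^(|A|-r(A)).
G has 6 vertices, 9 edges. r(E) = 5.
Enumerate all 2^9 = 512 subsets.
Count subsets with r(E)-r(A)=3 and |A|-r(A)=0: 36.

36


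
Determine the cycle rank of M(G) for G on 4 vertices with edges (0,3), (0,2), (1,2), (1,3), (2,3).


Cycle rank (nullity) = |E| - r(M) = |E| - (|V| - c).
|E| = 5, |V| = 4, c = 1.
Nullity = 5 - (4 - 1) = 5 - 3 = 2.

2


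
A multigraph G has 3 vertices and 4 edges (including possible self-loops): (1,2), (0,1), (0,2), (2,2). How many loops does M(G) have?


In a graphic matroid, a loop is a self-loop edge (u,u) with rank 0.
Examining all 4 edges for self-loops...
Self-loops found: (2,2)
Number of loops = 1.

1


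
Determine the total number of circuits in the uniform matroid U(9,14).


In U(9,14), circuits are the (10)-element subsets.
Any set of 10 elements is dependent, and removing any one element gives
an independent set of size 9, so it is a minimal dependent set.
Number of circuits = C(14,10) = 14! / (10! * 4!) = 1001.

1001


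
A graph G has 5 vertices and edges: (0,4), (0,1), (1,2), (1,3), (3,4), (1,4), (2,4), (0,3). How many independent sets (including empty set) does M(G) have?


An independent set in a graphic matroid is an acyclic edge subset.
G has 5 vertices and 8 edges.
Enumerate all 2^8 = 256 subsets, checking for acyclicity.
Total independent sets = 128.

128


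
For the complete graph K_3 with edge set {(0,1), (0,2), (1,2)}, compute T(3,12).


T(K_3; x,y) = x^2 + x + y.
T(3,12) = 9 + 3 + 12 = 24.

24


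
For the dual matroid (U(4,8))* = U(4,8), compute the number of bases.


The dual of U(r,n) is U(n-r, n) = U(4,8).
Bases of U(4,8) are all (4)-element subsets.
|B(M*)| = C(8,4) = (8 * 7 * 6 * 5) / (1 * 2 * 3 * 4) = 70.

70


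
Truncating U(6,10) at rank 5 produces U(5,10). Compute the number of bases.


Truncating U(6,10) to rank 5 gives U(5,10).
Bases of U(5,10) are all 5-element subsets of 10 elements.
Number of bases = (10 choose 5) = 252.

252


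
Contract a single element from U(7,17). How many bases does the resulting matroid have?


Contracting e from U(7,17) gives U(6,16).
Bases of U(6,16) = C(16,6) = 8008.

8008


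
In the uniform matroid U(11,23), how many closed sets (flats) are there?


Flats of U(11,23): every subset of size < 11 is a flat, plus E itself.
Count = (23 choose 0) + (23 choose 1) + (23 choose 2) + (23 choose 3) + (23 choose 4) + (23 choose 5) + (23 choose 6) + (23 choose 7) + (23 choose 8) + (23 choose 9) + (23 choose 10) + 1
     = 1 + 23 + 253 + 1771 + 8855 + 33649 + 100947 + 245157 + 490314 + 817190 + 1144066 + 1
     = 2842227.

2842227


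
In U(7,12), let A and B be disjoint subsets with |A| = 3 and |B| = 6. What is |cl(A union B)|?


|A union B| = 3 + 6 = 9 (disjoint).
In U(7,12), cl(S) = S if |S| < 7, else cl(S) = E.
Since 9 >= 7, cl(A union B) = E.
|cl(A union B)| = 12.

12


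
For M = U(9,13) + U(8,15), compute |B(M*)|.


(M1+M2)* = M1* + M2*.
M1* = U(4,13), bases: C(13,4) = 715.
M2* = U(7,15), bases: C(15,7) = 6435.
|B(M*)| = 715 * 6435 = 4601025.

4601025


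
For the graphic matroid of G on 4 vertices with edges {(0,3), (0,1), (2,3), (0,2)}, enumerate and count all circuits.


A circuit in a graphic matroid = edge set of a simple cycle.
G has 4 vertices and 4 edges.
Enumerating all minimal edge subsets forming cycles...
Total circuits found: 1.

1


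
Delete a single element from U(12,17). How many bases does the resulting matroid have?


Deleting e from U(12,17) gives U(12,16) since n > r.
Bases of U(12,16) = (16 choose 12) = 1820.

1820


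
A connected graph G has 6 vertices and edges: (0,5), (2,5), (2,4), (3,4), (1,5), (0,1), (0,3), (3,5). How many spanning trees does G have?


By Kirchhoff's matrix tree theorem, the number of spanning trees equals
the determinant of any cofactor of the Laplacian matrix L.
G has 6 vertices and 8 edges.
Computing the (5 x 5) cofactor determinant gives 29.

29


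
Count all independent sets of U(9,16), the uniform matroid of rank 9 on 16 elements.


Independent sets of U(9,16) are all subsets of size <= 9.
Count = C(16,0) + C(16,1) + C(16,2) + C(16,3) + C(16,4) + C(16,5) + C(16,6) + C(16,7) + C(16,8) + C(16,9)
     = 1 + 16 + 120 + 560 + 1820 + 4368 + 8008 + 11440 + 12870 + 11440
     = 50643.

50643


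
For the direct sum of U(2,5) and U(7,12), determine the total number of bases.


Bases of a direct sum M1 + M2: |B| = |B(M1)| * |B(M2)|.
|B(U(2,5))| = C(5,2) = 10.
|B(U(7,12))| = C(12,7) = 792.
Total bases = 10 * 792 = 7920.

7920


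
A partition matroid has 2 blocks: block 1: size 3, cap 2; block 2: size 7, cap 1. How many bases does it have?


A basis picks exactly ci elements from block i.
Number of bases = product of C(|Si|, ci).
= C(3,2) * C(7,1)
= 3 * 7
= 21.

21


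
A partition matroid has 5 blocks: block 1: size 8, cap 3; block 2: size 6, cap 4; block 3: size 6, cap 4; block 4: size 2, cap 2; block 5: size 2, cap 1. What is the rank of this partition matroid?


Rank of a partition matroid = sum of min(|Si|, ci) for each block.
= min(8,3) + min(6,4) + min(6,4) + min(2,2) + min(2,1)
= 3 + 4 + 4 + 2 + 1
= 14.

14


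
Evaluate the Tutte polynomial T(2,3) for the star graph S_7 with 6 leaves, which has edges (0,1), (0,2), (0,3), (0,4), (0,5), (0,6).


A star on 7 vertices is a tree with 6 edges.
T(x,y) = x^(6) for any tree.
T(2,3) = 2^6 = 64.

64


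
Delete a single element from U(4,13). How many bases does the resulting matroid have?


Deleting e from U(4,13) gives U(4,12) since n > r.
Bases of U(4,12) = C(12,4) = (12 * 11 * 10 * 9) / (1 * 2 * 3 * 4) = 495.

495


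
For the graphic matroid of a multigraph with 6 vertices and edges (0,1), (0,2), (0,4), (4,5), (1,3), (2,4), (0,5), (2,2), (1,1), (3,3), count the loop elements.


In a graphic matroid, a loop is a self-loop edge (u,u) with rank 0.
Examining all 10 edges for self-loops...
Self-loops found: (2,2), (1,1), (3,3)
Number of loops = 3.

3


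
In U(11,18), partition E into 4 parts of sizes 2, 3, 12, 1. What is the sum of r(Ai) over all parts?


r(Ai) = min(|Ai|, 11) for each part.
Sum = min(2,11) + min(3,11) + min(12,11) + min(1,11)
    = 2 + 3 + 11 + 1
    = 17.

17


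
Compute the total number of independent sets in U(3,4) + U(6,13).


For a direct sum, |I(M1+M2)| = |I(M1)| * |I(M2)|.
|I(U(3,4))| = sum C(4,k) for k=0..3 = 15.
|I(U(6,13))| = sum C(13,k) for k=0..6 = 4096.
Total = 15 * 4096 = 61440.

61440


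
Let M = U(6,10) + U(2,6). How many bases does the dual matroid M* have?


(M1+M2)* = M1* + M2*.
M1* = U(4,10), bases: C(10,4) = 210.
M2* = U(4,6), bases: C(6,4) = 15.
|B(M*)| = 210 * 15 = 3150.

3150


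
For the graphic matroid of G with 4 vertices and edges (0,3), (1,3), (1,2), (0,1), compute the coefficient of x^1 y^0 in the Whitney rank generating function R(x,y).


R(x,y) = sum over A in 2^E of x^(r(E)-r(A)) * y^(|A|-r(A)).
G has 4 vertices, 4 edges. r(E) = 3.
Enumerate all 2^4 = 16 subsets.
Count subsets with r(E)-r(A)=1 and |A|-r(A)=0: 6.

6


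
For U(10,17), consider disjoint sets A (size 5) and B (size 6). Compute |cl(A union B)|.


|A union B| = 5 + 6 = 11 (disjoint).
In U(10,17), cl(S) = S if |S| < 10, else cl(S) = E.
Since 11 >= 10, cl(A union B) = E.
|cl(A union B)| = 17.

17


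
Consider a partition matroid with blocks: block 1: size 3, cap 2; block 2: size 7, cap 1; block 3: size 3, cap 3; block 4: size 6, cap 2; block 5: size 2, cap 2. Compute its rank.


Rank of a partition matroid = sum of min(|Si|, ci) for each block.
= min(3,2) + min(7,1) + min(3,3) + min(6,2) + min(2,2)
= 2 + 1 + 3 + 2 + 2
= 10.

10


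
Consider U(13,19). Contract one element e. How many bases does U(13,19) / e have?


Contracting e from U(13,19) gives U(12,18).
Bases of U(12,18) = C(18,12) = 18! / (12! * 6!) = 18564.

18564


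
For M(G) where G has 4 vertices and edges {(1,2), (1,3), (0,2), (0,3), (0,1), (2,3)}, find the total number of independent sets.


An independent set in a graphic matroid is an acyclic edge subset.
G has 4 vertices and 6 edges.
Enumerate all 2^6 = 64 subsets, checking for acyclicity.
Total independent sets = 38.

38


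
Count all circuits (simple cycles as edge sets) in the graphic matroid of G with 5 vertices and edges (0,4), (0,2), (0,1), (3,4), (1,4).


A circuit in a graphic matroid = edge set of a simple cycle.
G has 5 vertices and 5 edges.
Enumerating all minimal edge subsets forming cycles...
Total circuits found: 1.

1


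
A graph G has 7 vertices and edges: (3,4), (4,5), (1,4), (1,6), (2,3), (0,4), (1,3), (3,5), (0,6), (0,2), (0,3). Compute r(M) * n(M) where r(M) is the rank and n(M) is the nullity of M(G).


r(M) = |V| - c = 7 - 1 = 6.
nullity = |E| - r(M) = 11 - 6 = 5.
Product = 6 * 5 = 30.

30


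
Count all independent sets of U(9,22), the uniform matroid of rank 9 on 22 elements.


Independent sets of U(9,22) are all subsets of size <= 9.
Count = C(22,0) + C(22,1) + C(22,2) + C(22,3) + C(22,4) + C(22,5) + C(22,6) + C(22,7) + C(22,8) + C(22,9)
     = 1 + 22 + 231 + 1540 + 7315 + 26334 + 74613 + 170544 + 319770 + 497420
     = 1097790.

1097790


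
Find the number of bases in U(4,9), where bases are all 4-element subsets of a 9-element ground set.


Bases of U(4,9) are all 4-element subsets of the 9-element ground set.
Number of bases = C(9,4).
C(9,4) = (9 * 8 * 7 * 6) / (1 * 2 * 3 * 4) = 126.

126


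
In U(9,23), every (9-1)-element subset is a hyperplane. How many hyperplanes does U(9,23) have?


Hyperplanes of U(9,23) are flats of rank 8.
In a uniform matroid, these are exactly the (8)-element subsets.
Count = C(23,8) = 23! / (8! * 15!) = 490314.

490314


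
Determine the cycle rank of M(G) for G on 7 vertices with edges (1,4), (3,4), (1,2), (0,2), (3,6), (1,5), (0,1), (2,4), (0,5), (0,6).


Cycle rank (nullity) = |E| - r(M) = |E| - (|V| - c).
|E| = 10, |V| = 7, c = 1.
Nullity = 10 - (7 - 1) = 10 - 6 = 4.

4


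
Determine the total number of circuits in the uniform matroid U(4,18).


In U(4,18), circuits are the (5)-element subsets.
Any set of 5 elements is dependent, and removing any one element gives
an independent set of size 4, so it is a minimal dependent set.
Number of circuits = (18 choose 5) = 8568.

8568


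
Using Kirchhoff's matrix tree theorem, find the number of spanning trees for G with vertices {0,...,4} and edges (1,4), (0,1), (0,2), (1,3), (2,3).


By Kirchhoff's matrix tree theorem, the number of spanning trees equals
the determinant of any cofactor of the Laplacian matrix L.
G has 5 vertices and 5 edges.
Computing the (4 x 4) cofactor determinant gives 4.

4


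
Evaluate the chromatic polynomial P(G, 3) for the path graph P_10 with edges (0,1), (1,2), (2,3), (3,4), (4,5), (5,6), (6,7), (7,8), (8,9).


P(P_10, k) = k * (k-1)^(9).
P(3) = 3 * 2^9 = 3 * 512 = 1536.

1536


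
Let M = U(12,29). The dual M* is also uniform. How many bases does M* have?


The dual of U(r,n) is U(n-r, n) = U(17,29).
Bases of U(17,29) are all (17)-element subsets.
|B(M*)| = (29 choose 17) = 51895935.

51895935


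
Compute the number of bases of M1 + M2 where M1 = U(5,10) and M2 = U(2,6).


Bases of a direct sum M1 + M2: |B| = |B(M1)| * |B(M2)|.
|B(U(5,10))| = C(10,5) = 252.
|B(U(2,6))| = C(6,2) = 15.
Total bases = 252 * 15 = 3780.

3780


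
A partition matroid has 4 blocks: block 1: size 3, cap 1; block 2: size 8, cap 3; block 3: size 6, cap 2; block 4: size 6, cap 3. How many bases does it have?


A basis picks exactly ci elements from block i.
Number of bases = product of C(|Si|, ci).
= C(3,1) * C(8,3) * C(6,2) * C(6,3)
= 3 * 56 * 15 * 20
= 50400.

50400


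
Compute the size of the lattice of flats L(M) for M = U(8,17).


Flats of U(8,17): every subset of size < 8 is a flat, plus E itself.
Count = C(17,0) + C(17,1) + C(17,2) + C(17,3) + C(17,4) + C(17,5) + C(17,6) + C(17,7) + 1
     = 1 + 17 + 136 + 680 + 2380 + 6188 + 12376 + 19448 + 1
     = 41227.

41227


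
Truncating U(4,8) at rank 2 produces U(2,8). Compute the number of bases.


Truncating U(4,8) to rank 2 gives U(2,8).
Bases of U(2,8) are all 2-element subsets of 8 elements.
Number of bases = C(8,2) = 8! / (2! * 6!) = 28.

28


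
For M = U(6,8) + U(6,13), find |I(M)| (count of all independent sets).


For a direct sum, |I(M1+M2)| = |I(M1)| * |I(M2)|.
|I(U(6,8))| = sum C(8,k) for k=0..6 = 247.
|I(U(6,13))| = sum C(13,k) for k=0..6 = 4096.
Total = 247 * 4096 = 1011712.

1011712


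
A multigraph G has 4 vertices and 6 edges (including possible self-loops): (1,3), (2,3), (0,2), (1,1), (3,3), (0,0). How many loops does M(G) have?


In a graphic matroid, a loop is a self-loop edge (u,u) with rank 0.
Examining all 6 edges for self-loops...
Self-loops found: (1,1), (3,3), (0,0)
Number of loops = 3.

3


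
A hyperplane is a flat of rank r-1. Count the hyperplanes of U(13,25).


Hyperplanes of U(13,25) are flats of rank 12.
In a uniform matroid, these are exactly the (12)-element subsets.
Count = C(25,12) = 5200300.

5200300


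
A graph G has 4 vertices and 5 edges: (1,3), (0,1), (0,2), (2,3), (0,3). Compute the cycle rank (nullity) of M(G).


Cycle rank (nullity) = |E| - r(M) = |E| - (|V| - c).
|E| = 5, |V| = 4, c = 1.
Nullity = 5 - (4 - 1) = 5 - 3 = 2.

2


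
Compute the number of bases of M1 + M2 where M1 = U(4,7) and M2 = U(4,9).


Bases of a direct sum M1 + M2: |B| = |B(M1)| * |B(M2)|.
|B(U(4,7))| = C(7,4) = 35.
|B(U(4,9))| = C(9,4) = 126.
Total bases = 35 * 126 = 4410.

4410


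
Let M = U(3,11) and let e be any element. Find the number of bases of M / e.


Contracting e from U(3,11) gives U(2,10).
Bases of U(2,10) = (10 choose 2) = 45.

45


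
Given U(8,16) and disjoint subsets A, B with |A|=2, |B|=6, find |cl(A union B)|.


|A union B| = 2 + 6 = 8 (disjoint).
In U(8,16), cl(S) = S if |S| < 8, else cl(S) = E.
Since 8 >= 8, cl(A union B) = E.
|cl(A union B)| = 16.

16


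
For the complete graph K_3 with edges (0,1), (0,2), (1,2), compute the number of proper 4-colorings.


P(K_3, k) = k(k-1)(k-2)...(k-2).
P(4) = (4) * (3) * (2) = 24.

24


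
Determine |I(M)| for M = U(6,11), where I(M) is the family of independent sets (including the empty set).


Independent sets of U(6,11) are all subsets of size <= 6.
Count = C(11,0) + C(11,1) + C(11,2) + C(11,3) + C(11,4) + C(11,5) + C(11,6)
     = 1 + 11 + 55 + 165 + 330 + 462 + 462
     = 1486.

1486


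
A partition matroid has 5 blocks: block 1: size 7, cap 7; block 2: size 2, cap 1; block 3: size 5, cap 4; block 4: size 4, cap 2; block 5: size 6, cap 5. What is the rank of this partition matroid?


Rank of a partition matroid = sum of min(|Si|, ci) for each block.
= min(7,7) + min(2,1) + min(5,4) + min(4,2) + min(6,5)
= 7 + 1 + 4 + 2 + 5
= 19.

19


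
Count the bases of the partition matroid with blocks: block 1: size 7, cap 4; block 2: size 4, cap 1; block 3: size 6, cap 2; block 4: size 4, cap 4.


A basis picks exactly ci elements from block i.
Number of bases = product of C(|Si|, ci).
= C(7,4) * C(4,1) * C(6,2) * C(4,4)
= 35 * 4 * 15 * 1
= 2100.

2100


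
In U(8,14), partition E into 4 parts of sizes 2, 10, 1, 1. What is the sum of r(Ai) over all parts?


r(Ai) = min(|Ai|, 8) for each part.
Sum = min(2,8) + min(10,8) + min(1,8) + min(1,8)
    = 2 + 8 + 1 + 1
    = 12.

12


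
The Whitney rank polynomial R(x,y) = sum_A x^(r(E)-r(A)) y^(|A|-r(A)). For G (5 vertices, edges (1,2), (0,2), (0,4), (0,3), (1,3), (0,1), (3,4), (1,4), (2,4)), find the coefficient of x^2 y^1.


R(x,y) = sum over A in 2^E of x^(r(E)-r(A)) * y^(|A|-r(A)).
G has 5 vertices, 9 edges. r(E) = 4.
Enumerate all 2^9 = 512 subsets.
Count subsets with r(E)-r(A)=2 and |A|-r(A)=1: 7.

7


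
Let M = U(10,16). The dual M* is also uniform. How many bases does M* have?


The dual of U(r,n) is U(n-r, n) = U(6,16).
Bases of U(6,16) are all (6)-element subsets.
|B(M*)| = (16 choose 6) = 8008.

8008


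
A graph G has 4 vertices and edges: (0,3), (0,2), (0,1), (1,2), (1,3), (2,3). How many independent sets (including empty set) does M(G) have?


An independent set in a graphic matroid is an acyclic edge subset.
G has 4 vertices and 6 edges.
Enumerate all 2^6 = 64 subsets, checking for acyclicity.
Total independent sets = 38.

38


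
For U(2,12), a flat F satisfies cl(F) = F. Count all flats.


Flats of U(2,12): every subset of size < 2 is a flat, plus E itself.
Count = C(12,0) + C(12,1) + 1
     = 1 + 12 + 1
     = 14.

14


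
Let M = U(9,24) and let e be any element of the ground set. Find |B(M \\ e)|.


Deleting e from U(9,24) gives U(9,23) since n > r.
Bases of U(9,23) = (23 choose 9) = 817190.

817190


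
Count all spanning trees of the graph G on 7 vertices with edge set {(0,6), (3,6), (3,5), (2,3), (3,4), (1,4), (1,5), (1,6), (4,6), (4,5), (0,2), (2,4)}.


By Kirchhoff's matrix tree theorem, the number of spanning trees equals
the determinant of any cofactor of the Laplacian matrix L.
G has 7 vertices and 12 edges.
Computing the (6 x 6) cofactor determinant gives 320.

320


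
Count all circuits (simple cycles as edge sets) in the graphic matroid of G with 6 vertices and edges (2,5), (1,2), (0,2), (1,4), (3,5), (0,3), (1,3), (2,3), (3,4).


A circuit in a graphic matroid = edge set of a simple cycle.
G has 6 vertices and 9 edges.
Enumerating all minimal edge subsets forming cycles...
Total circuits found: 10.

10


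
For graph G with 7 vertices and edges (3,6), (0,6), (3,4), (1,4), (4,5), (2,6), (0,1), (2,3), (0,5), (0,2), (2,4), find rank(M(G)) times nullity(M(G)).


r(M) = |V| - c = 7 - 1 = 6.
nullity = |E| - r(M) = 11 - 6 = 5.
Product = 6 * 5 = 30.

30


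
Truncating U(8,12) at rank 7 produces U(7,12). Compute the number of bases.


Truncating U(8,12) to rank 7 gives U(7,12).
Bases of U(7,12) are all 7-element subsets of 12 elements.
Number of bases = C(12,7) = 12! / (7! * 5!) = 792.

792


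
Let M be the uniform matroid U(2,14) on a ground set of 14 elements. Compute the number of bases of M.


Bases of U(2,14) are all 2-element subsets of the 14-element ground set.
Number of bases = C(14,2).
C(14,2) = 14! / (2! * 12!) = 91.

91


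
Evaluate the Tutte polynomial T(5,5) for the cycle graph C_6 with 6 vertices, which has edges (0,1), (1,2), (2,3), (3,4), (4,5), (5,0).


T(C_6; x,y) = x + x^2 + ... + x^(5) + y.
T(5,5) = 5^1 + 5^2 + 5^3 + 5^4 + 5^5 + 5
= 5 + 25 + 125 + 625 + 3125 + 5
= 3910.

3910


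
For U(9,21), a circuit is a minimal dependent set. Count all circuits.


In U(9,21), circuits are the (10)-element subsets.
Any set of 10 elements is dependent, and removing any one element gives
an independent set of size 9, so it is a minimal dependent set.
Number of circuits = C(21,10) = 21! / (10! * 11!) = 352716.

352716


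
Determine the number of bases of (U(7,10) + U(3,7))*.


(M1+M2)* = M1* + M2*.
M1* = U(3,10), bases: C(10,3) = 120.
M2* = U(4,7), bases: C(7,4) = 35.
|B(M*)| = 120 * 35 = 4200.

4200


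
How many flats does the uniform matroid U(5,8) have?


Flats of U(5,8): every subset of size < 5 is a flat, plus E itself.
Count = (8 choose 0) + (8 choose 1) + (8 choose 2) + (8 choose 3) + (8 choose 4) + 1
     = 1 + 8 + 28 + 56 + 70 + 1
     = 164.

164


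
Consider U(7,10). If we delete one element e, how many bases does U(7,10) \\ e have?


Deleting e from U(7,10) gives U(7,9) since n > r.
Bases of U(7,9) = (9 choose 7) = 36.

36


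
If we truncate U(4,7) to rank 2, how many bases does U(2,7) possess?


Truncating U(4,7) to rank 2 gives U(2,7).
Bases of U(2,7) are all 2-element subsets of 7 elements.
Number of bases = C(7,2) = 7! / (2! * 5!) = 21.

21


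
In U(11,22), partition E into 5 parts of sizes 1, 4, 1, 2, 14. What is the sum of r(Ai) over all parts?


r(Ai) = min(|Ai|, 11) for each part.
Sum = min(1,11) + min(4,11) + min(1,11) + min(2,11) + min(14,11)
    = 1 + 4 + 1 + 2 + 11
    = 19.

19


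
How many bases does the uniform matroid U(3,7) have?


Bases of U(3,7) are all 3-element subsets of the 7-element ground set.
Number of bases = C(7,3).
C(7,3) = (7 * 6 * 5) / (1 * 2 * 3) = 35.

35


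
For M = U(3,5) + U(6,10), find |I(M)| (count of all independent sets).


For a direct sum, |I(M1+M2)| = |I(M1)| * |I(M2)|.
|I(U(3,5))| = sum C(5,k) for k=0..3 = 26.
|I(U(6,10))| = sum C(10,k) for k=0..6 = 848.
Total = 26 * 848 = 22048.

22048


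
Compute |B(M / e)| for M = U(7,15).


Contracting e from U(7,15) gives U(6,14).
Bases of U(6,14) = C(14,6) = 14! / (6! * 8!) = 3003.

3003


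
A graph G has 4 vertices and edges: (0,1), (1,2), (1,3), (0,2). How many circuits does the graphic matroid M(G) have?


A circuit in a graphic matroid = edge set of a simple cycle.
G has 4 vertices and 4 edges.
Enumerating all minimal edge subsets forming cycles...
Total circuits found: 1.

1


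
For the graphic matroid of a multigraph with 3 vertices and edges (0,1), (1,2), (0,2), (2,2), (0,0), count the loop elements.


In a graphic matroid, a loop is a self-loop edge (u,u) with rank 0.
Examining all 5 edges for self-loops...
Self-loops found: (2,2), (0,0)
Number of loops = 2.

2


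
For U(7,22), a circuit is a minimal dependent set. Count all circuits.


In U(7,22), circuits are the (8)-element subsets.
Any set of 8 elements is dependent, and removing any one element gives
an independent set of size 7, so it is a minimal dependent set.
Number of circuits = (22 choose 8) = 319770.

319770


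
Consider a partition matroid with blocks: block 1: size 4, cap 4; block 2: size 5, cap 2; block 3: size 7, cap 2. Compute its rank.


Rank of a partition matroid = sum of min(|Si|, ci) for each block.
= min(4,4) + min(5,2) + min(7,2)
= 4 + 2 + 2
= 8.

8


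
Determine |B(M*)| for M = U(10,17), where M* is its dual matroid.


The dual of U(r,n) is U(n-r, n) = U(7,17).
Bases of U(7,17) are all (7)-element subsets.
|B(M*)| = (17 choose 7) = 19448.

19448


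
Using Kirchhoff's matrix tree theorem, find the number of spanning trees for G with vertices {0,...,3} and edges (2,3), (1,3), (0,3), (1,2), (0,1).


By Kirchhoff's matrix tree theorem, the number of spanning trees equals
the determinant of any cofactor of the Laplacian matrix L.
G has 4 vertices and 5 edges.
Computing the (3 x 3) cofactor determinant gives 8.

8


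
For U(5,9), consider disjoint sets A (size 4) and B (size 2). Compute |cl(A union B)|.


|A union B| = 4 + 2 = 6 (disjoint).
In U(5,9), cl(S) = S if |S| < 5, else cl(S) = E.
Since 6 >= 5, cl(A union B) = E.
|cl(A union B)| = 9.

9


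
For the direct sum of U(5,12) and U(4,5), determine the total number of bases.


Bases of a direct sum M1 + M2: |B| = |B(M1)| * |B(M2)|.
|B(U(5,12))| = C(12,5) = 792.
|B(U(4,5))| = C(5,4) = 5.
Total bases = 792 * 5 = 3960.

3960


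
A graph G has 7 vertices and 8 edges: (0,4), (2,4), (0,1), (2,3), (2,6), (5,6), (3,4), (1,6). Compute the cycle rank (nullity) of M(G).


Cycle rank (nullity) = |E| - r(M) = |E| - (|V| - c).
|E| = 8, |V| = 7, c = 1.
Nullity = 8 - (7 - 1) = 8 - 6 = 2.

2


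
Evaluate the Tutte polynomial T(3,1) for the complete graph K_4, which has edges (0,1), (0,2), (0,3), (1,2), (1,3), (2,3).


T(K_4; x,y) = x^3 + 3x^2 + 4xy + 2x + y^3 + 3y^2 + 2y.
Substituting x=3, y=1:
= 27 + 27 + 12 + 6 + 1 + 3 + 2
= 78.

78


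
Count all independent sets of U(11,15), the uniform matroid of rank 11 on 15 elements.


Independent sets of U(11,15) are all subsets of size <= 11.
Count = C(15,0) + C(15,1) + C(15,2) + C(15,3) + C(15,4) + C(15,5) + C(15,6) + C(15,7) + C(15,8) + C(15,9) + C(15,10) + C(15,11)
     = 1 + 15 + 105 + 455 + 1365 + 3003 + 5005 + 6435 + 6435 + 5005 + 3003 + 1365
     = 32192.

32192


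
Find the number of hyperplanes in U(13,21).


Hyperplanes of U(13,21) are flats of rank 12.
In a uniform matroid, these are exactly the (12)-element subsets.
Count = C(21,12) = 293930.

293930


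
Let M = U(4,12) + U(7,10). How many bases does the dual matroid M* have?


(M1+M2)* = M1* + M2*.
M1* = U(8,12), bases: C(12,8) = 495.
M2* = U(3,10), bases: C(10,3) = 120.
|B(M*)| = 495 * 120 = 59400.

59400


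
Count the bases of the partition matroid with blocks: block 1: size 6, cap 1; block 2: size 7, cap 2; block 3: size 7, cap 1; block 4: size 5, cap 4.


A basis picks exactly ci elements from block i.
Number of bases = product of C(|Si|, ci).
= C(6,1) * C(7,2) * C(7,1) * C(5,4)
= 6 * 21 * 7 * 5
= 4410.

4410


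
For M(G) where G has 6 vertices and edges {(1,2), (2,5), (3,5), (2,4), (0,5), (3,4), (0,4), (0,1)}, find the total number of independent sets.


An independent set in a graphic matroid is an acyclic edge subset.
G has 6 vertices and 8 edges.
Enumerate all 2^8 = 256 subsets, checking for acyclicity.
Total independent sets = 194.

194
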